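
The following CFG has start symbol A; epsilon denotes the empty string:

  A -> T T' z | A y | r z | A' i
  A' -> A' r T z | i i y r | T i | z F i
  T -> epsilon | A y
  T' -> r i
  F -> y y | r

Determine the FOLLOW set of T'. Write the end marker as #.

In A -> T T' z: add FIRST(z) = { z }.
Union: FOLLOW(T') = { z }.

{ z }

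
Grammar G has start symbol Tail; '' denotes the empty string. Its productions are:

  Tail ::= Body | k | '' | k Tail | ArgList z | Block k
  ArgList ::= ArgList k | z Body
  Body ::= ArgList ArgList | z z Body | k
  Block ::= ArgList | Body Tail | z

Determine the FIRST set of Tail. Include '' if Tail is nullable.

From Tail ::= Body: add FIRST(Body) = { k, z }.
Tail ::= k contributes {k}.
Tail ::= '' contributes ''.
Tail ::= k Tail contributes {k}.
From Tail ::= ArgList z: add FIRST(ArgList) = { z }.
From Tail ::= Block k: add FIRST(Block) = { k, z }.
Union: FIRST(Tail) = { k, z, '' }.

{ k, z, '' }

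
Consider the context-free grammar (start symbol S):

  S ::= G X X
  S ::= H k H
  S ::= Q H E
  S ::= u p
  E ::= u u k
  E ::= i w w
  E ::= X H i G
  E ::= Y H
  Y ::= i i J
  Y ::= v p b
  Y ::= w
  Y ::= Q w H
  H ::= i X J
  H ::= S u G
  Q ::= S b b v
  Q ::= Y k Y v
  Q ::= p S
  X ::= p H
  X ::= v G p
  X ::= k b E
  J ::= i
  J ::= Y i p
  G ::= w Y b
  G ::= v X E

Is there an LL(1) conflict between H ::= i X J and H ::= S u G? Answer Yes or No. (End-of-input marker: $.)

FIRST(i X J) = { i } and FIRST(S u G) = { i, p, u, v, w }.
Both contain i, so the two alternatives are not disjoint — LL(1) conflict.

Yes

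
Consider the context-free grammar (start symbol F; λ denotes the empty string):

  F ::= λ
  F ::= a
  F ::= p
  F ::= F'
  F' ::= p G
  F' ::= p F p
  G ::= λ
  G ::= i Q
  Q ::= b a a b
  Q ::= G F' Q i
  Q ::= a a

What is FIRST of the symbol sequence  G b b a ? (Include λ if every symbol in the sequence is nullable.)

Add FIRST(G)\{λ} = { i }; G is nullable, continue.
b is a terminal; add {b} and stop.

{ b, i }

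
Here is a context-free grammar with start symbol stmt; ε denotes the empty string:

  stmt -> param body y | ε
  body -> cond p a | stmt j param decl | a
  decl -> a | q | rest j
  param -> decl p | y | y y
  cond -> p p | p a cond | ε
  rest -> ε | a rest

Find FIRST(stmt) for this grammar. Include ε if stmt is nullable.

{ a, j, q, y, ε }

From stmt -> param body y: add FIRST(param) = { a, j, q, y }.
stmt -> ε contributes ε.
Union: FIRST(stmt) = { a, j, q, y, ε }.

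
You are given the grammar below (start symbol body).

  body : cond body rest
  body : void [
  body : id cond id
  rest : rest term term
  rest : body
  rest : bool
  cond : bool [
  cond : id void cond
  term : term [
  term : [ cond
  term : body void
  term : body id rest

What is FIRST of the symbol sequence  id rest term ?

id is a terminal; add {id} and stop.

{ id }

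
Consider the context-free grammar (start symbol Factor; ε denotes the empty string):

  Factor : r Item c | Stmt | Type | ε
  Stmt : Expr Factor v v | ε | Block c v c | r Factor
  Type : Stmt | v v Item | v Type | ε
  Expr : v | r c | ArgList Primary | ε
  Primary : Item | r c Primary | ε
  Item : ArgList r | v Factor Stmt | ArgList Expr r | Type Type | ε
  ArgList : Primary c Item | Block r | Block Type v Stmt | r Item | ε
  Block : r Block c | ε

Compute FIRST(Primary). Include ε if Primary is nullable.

{ c, r, v, ε }

From Primary : Item: add FIRST(Item) = { c, r, v, ε } (including ε since Item is nullable).
Primary : r c Primary contributes {r}.
Primary : ε contributes ε.
Union: FIRST(Primary) = { c, r, v, ε }.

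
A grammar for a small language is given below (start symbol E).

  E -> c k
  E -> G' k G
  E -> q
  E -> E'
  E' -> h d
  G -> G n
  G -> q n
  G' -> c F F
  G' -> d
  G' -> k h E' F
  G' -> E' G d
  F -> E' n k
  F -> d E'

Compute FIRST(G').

G' -> c F F contributes {c}.
G' -> d contributes {d}.
G' -> k h E' F contributes {k}.
From G' -> E' G d: add FIRST(E') = { h }.
Union: FIRST(G') = { c, d, h, k }.

{ c, d, h, k }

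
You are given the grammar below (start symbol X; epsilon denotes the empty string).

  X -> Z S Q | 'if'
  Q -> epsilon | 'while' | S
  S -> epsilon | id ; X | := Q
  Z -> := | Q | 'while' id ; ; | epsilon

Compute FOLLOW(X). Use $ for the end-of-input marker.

{ $, 'while', :=, id }

X is the start symbol, so $ ∈ FOLLOW(X).
In S -> id ; X: X is at the end, add FOLLOW(S) = { $, 'while', :=, id }.
Union: FOLLOW(X) = { $, 'while', :=, id }.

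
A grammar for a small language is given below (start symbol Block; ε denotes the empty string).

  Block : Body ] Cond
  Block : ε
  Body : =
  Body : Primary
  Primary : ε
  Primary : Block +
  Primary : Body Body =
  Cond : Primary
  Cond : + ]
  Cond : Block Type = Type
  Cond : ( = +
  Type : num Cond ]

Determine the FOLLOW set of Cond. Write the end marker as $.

{ $, +, ], num }

In Block : Body ] Cond: Cond is at the end, add FOLLOW(Block) = { $, +, num }.
In Type : num Cond ]: add FIRST(]) = { ] }.
Union: FOLLOW(Cond) = { $, +, ], num }.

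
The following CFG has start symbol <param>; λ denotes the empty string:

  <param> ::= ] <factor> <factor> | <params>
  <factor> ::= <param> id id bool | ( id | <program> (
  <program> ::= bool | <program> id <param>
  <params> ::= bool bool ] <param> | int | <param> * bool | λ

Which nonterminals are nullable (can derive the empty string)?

Directly nullable (have an λ-production): <params>.
<param> ::= <params> with every symbol nullable, so <param> is nullable.
No other nonterminal has a production whose RHS symbols are all nullable.

{ <param>, <params> }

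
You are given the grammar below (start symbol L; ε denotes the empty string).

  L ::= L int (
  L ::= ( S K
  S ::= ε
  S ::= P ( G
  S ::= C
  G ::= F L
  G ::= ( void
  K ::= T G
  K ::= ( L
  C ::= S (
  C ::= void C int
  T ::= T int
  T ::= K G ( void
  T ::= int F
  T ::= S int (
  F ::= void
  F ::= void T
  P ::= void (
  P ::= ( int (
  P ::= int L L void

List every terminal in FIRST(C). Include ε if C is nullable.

From C ::= S (: S nullable, take FIRST(S) ∪ {(} = { (, int, void }.
C ::= void C int contributes {void}.
Union: FIRST(C) = { (, int, void }.

{ (, int, void }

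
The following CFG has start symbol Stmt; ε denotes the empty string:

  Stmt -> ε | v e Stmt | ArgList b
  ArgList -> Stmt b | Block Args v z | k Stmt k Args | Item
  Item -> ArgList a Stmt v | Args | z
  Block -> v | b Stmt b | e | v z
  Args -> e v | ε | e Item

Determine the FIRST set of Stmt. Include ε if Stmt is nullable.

Stmt -> ε contributes ε.
Stmt -> v e Stmt contributes {v}.
From Stmt -> ArgList b: ArgList nullable, take FIRST(ArgList) ∪ {b} = { a, b, e, k, v, z }.
Union: FIRST(Stmt) = { a, b, e, k, v, z, ε }.

{ a, b, e, k, v, z, ε }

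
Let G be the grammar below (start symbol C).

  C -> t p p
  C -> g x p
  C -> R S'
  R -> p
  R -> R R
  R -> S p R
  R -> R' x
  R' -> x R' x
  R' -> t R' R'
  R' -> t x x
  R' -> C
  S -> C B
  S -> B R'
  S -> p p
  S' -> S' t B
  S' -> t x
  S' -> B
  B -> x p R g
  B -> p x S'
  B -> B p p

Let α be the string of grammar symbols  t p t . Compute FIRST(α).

{ t }

t is a terminal; add {t} and stop.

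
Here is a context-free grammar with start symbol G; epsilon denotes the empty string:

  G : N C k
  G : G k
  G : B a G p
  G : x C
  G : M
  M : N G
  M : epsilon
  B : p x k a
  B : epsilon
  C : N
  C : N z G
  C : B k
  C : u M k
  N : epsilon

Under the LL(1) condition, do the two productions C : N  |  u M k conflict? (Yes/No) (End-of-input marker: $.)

FIRST(N) = { epsilon } and FIRST(u M k) = { u }.
The first is nullable but FOLLOW(C) = { $, k, p } is disjoint from FIRST of the second.

No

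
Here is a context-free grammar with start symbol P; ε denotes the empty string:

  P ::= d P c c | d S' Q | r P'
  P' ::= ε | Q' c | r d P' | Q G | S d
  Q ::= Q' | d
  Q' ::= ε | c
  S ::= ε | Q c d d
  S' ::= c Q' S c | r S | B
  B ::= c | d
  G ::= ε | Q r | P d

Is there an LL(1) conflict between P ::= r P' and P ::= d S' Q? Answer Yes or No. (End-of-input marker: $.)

FIRST(r P') = { r } and FIRST(d S' Q) = { d }.
The FIRST sets are disjoint and neither alternative is nullable — no conflict.

No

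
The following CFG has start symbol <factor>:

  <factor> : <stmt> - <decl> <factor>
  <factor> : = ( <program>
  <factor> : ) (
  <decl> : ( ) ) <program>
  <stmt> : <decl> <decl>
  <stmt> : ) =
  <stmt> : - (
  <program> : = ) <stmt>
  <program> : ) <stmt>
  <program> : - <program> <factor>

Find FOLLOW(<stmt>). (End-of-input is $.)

In <factor> : <stmt> - <decl> <factor>: add FIRST(- <decl> <factor>) = { - }.
In <program> : = ) <stmt>: <stmt> is at the end, add FOLLOW(<program>) = { $, (, ), -, = }.
In <program> : ) <stmt>: <stmt> is at the end, add FOLLOW(<program>) = { $, (, ), -, = }.
Union: FOLLOW(<stmt>) = { $, (, ), -, = }.

{ $, (, ), -, = }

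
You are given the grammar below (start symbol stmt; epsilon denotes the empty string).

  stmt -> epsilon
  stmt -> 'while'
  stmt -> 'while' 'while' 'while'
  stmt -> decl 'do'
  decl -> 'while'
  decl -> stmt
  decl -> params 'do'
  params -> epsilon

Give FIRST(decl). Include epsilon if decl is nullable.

decl -> 'while' contributes {'while'}.
From decl -> stmt: add FIRST(stmt) = { 'do', 'while', epsilon } (including epsilon since stmt is nullable).
From decl -> params 'do': params nullable, take FIRST(params) ∪ {'do'} = { 'do' }.
Union: FIRST(decl) = { 'do', 'while', epsilon }.

{ 'do', 'while', epsilon }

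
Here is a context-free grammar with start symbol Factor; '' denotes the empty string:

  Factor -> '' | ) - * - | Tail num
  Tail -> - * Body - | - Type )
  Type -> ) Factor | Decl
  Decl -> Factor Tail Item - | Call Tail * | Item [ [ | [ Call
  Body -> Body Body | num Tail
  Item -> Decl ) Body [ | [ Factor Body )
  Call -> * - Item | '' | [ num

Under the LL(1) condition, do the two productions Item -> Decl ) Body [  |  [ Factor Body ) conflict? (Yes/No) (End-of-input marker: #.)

Yes

FIRST(Decl ) Body [) = { ), *, -, [ } and FIRST([ Factor Body )) = { [ }.
Both contain [, so the two alternatives are not disjoint — LL(1) conflict.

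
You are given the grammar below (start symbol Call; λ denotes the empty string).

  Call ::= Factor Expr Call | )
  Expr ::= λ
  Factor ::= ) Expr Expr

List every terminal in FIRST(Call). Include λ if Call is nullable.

{ ) }

From Call ::= Factor Expr Call: add FIRST(Factor) = { ) }.
Call ::= ) contributes {)}.
Union: FIRST(Call) = { ) }.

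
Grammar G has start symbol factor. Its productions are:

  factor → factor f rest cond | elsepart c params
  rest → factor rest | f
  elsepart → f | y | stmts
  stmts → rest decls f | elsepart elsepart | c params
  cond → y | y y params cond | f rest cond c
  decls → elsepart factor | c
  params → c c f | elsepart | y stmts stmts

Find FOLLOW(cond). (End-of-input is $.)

In factor → factor f rest cond: cond is at the end, add FOLLOW(factor) = { $, c, f, y }.
In cond → y y params cond: cond is at the end, add FOLLOW(cond) = { $, c, f, y }.
In cond → f rest cond c: add FIRST(c) = { c }.
Union: FOLLOW(cond) = { $, c, f, y }.

{ $, c, f, y }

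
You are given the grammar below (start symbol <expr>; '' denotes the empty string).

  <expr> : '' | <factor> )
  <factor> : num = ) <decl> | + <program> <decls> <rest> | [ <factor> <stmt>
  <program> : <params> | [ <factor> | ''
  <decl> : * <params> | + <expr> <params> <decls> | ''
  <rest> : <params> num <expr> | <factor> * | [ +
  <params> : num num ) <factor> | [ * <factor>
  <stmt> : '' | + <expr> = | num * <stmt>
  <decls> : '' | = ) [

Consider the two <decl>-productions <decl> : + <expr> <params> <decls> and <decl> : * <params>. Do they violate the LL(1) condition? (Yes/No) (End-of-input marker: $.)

No

FIRST(+ <expr> <params> <decls>) = { + } and FIRST(* <params>) = { * }.
The FIRST sets are disjoint and neither alternative is nullable — no conflict.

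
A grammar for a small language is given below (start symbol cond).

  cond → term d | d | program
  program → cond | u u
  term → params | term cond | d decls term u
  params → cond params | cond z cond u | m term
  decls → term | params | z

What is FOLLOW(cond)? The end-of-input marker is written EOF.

cond is the start symbol, so EOF ∈ FOLLOW(cond).
In program → cond: cond is at the end, add FOLLOW(program) = { EOF, d, m, u, z }.
In term → term cond: cond is at the end, add FOLLOW(term) = { d, m, u }.
In params → cond params: add FIRST(params) = { d, m, u }.
In params → cond z cond u: add FIRST(z cond u) = { z }.
In params → cond z cond u: add FIRST(u) = { u }.
Union: FOLLOW(cond) = { EOF, d, m, u, z }.

{ EOF, d, m, u, z }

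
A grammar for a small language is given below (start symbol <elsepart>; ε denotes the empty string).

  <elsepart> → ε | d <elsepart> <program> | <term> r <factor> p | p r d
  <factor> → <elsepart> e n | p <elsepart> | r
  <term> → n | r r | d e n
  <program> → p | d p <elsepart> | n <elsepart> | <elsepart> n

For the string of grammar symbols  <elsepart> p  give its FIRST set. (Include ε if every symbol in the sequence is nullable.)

{ d, n, p, r }

Add FIRST(<elsepart>)\{ε} = { d, n, p, r }; <elsepart> is nullable, continue.
p is a terminal; add {p} and stop.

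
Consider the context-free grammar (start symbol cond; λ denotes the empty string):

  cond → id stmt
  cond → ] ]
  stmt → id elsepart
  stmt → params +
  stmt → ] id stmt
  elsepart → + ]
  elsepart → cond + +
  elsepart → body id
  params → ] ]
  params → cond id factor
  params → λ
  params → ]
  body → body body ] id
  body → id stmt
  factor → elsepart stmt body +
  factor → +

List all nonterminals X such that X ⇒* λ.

{ params }

Directly nullable (have an λ-production): params.
No other nonterminal has a production whose RHS symbols are all nullable.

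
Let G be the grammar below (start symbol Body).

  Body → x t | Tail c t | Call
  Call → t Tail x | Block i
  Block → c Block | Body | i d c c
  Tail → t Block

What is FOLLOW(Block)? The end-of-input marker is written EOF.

In Call → Block i: add FIRST(i) = { i }.
In Block → c Block: Block is at the end, add FOLLOW(Block) = { c, i, x }.
In Tail → t Block: Block is at the end, add FOLLOW(Tail) = { c, x }.
Union: FOLLOW(Block) = { c, i, x }.

{ c, i, x }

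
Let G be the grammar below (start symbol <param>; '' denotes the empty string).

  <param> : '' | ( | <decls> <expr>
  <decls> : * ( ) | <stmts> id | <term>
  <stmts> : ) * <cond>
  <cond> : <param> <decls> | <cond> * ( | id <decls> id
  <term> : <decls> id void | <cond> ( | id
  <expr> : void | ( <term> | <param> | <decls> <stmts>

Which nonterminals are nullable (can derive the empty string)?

{ <expr>, <param> }

Directly nullable (have an ''-production): <param>.
<expr> : <param> with every symbol nullable, so <expr> is nullable.
No other nonterminal has a production whose RHS symbols are all nullable.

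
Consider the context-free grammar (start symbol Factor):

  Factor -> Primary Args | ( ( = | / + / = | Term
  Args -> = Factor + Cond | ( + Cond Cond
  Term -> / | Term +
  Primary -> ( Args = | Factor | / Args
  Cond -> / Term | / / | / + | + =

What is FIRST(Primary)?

Primary -> ( Args = contributes {(}.
From Primary -> Factor: add FIRST(Factor) = { (, / }.
Primary -> / Args contributes {/}.
Union: FIRST(Primary) = { (, / }.

{ (, / }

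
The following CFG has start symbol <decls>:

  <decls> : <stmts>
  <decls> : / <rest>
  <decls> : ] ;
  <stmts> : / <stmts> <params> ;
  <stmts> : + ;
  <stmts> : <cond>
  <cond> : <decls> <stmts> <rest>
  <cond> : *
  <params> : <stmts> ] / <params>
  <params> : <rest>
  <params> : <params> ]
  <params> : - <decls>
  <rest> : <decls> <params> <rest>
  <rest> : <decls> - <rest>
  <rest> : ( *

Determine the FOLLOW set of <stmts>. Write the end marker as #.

In <decls> : <stmts>: <stmts> is at the end, add FOLLOW(<decls>) = { #, (, *, +, -, /, ;, ] }.
In <stmts> : / <stmts> <params> ;: add FIRST(<params> ;) = { (, *, +, -, /, ] }.
In <cond> : <decls> <stmts> <rest>: add FIRST(<rest>) = { (, *, +, /, ] }.
In <params> : <stmts> ] / <params>: add FIRST(] / <params>) = { ] }.
Union: FOLLOW(<stmts>) = { #, (, *, +, -, /, ;, ] }.

{ #, (, *, +, -, /, ;, ] }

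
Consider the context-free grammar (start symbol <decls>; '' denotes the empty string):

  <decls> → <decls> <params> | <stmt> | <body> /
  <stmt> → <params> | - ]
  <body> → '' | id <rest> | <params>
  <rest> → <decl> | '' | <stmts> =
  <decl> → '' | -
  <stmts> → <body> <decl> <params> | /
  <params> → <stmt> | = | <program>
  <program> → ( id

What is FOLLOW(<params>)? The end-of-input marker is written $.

In <decls> → <decls> <params>: <params> is at the end, add FOLLOW(<decls>) = { $, (, -, = }.
In <stmt> → <params>: <params> is at the end, add FOLLOW(<stmt>) = { $, (, -, /, = }.
In <body> → <params>: <params> is at the end, add FOLLOW(<body>) = { (, -, /, = }.
In <stmts> → <body> <decl> <params>: <params> is at the end, add FOLLOW(<stmts>) = { = }.
Union: FOLLOW(<params>) = { $, (, -, /, = }.

{ $, (, -, /, = }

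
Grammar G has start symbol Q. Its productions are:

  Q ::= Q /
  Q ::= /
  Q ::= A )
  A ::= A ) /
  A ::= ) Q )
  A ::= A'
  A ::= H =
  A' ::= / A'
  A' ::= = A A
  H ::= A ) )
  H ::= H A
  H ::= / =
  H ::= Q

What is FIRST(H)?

{ ), /, = }

From H ::= A ) ): add FIRST(A) = { ), /, = }.
From H ::= H A: add FIRST(H) = { ), /, = }.
H ::= / = contributes {/}.
From H ::= Q: add FIRST(Q) = { ), /, = }.
Union: FIRST(H) = { ), /, = }.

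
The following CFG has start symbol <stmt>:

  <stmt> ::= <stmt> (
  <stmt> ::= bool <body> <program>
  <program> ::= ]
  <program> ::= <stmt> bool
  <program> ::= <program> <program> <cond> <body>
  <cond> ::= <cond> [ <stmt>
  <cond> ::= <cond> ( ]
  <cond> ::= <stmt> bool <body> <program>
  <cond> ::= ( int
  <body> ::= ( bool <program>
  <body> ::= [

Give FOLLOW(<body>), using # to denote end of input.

In <stmt> ::= bool <body> <program>: add FIRST(<program>) = { ], bool }.
In <program> ::= <program> <program> <cond> <body>: <body> is at the end, add FOLLOW(<program>) = { #, (, [, ], bool }.
In <cond> ::= <stmt> bool <body> <program>: add FIRST(<program>) = { ], bool }.
Union: FOLLOW(<body>) = { #, (, [, ], bool }.

{ #, (, [, ], bool }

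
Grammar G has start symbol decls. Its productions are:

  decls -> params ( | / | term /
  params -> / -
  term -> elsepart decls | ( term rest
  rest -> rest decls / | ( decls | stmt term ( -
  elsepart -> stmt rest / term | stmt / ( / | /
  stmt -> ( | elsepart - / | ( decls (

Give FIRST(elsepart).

{ (, / }

From elsepart -> stmt rest / term: add FIRST(stmt) = { (, / }.
From elsepart -> stmt / ( /: add FIRST(stmt) = { (, / }.
elsepart -> / contributes {/}.
Union: FIRST(elsepart) = { (, / }.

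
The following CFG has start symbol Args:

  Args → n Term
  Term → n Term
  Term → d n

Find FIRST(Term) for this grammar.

Term → n Term contributes {n}.
Term → d n contributes {d}.
Union: FIRST(Term) = { d, n }.

{ d, n }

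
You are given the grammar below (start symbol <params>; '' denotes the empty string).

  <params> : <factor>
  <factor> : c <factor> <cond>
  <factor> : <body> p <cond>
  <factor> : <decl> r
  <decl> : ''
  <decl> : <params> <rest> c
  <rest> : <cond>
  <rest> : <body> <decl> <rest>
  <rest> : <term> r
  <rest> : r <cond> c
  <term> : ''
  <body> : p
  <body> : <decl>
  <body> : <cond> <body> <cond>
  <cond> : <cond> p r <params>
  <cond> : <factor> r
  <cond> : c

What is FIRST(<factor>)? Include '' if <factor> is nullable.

{ c, p, r }

<factor> : c <factor> <cond> contributes {c}.
From <factor> : <body> p <cond>: <body> nullable, take FIRST(<body>) ∪ {p} = { c, p, r }.
From <factor> : <decl> r: <decl> nullable, take FIRST(<decl>) ∪ {r} = { c, p, r }.
Union: FIRST(<factor>) = { c, p, r }.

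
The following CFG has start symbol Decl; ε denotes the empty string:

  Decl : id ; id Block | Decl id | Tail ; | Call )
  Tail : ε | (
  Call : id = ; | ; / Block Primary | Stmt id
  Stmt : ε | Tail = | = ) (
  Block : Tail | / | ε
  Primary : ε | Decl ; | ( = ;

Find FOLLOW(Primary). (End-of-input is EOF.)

{ ) }

In Call : ; / Block Primary: Primary is at the end, add FOLLOW(Call) = { ) }.
Union: FOLLOW(Primary) = { ) }.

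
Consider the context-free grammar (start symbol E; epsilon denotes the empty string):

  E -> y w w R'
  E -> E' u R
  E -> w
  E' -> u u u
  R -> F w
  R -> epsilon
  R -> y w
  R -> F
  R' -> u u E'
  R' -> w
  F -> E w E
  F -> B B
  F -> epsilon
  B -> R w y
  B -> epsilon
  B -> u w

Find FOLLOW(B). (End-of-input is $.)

In F -> B B: add FIRST(B)\{epsilon} = { u, w, y }.
  Since B is nullable, also add FOLLOW(F) = { $, w }.
In F -> B B: B is at the end, add FOLLOW(F) = { $, w }.
Union: FOLLOW(B) = { $, u, w, y }.

{ $, u, w, y }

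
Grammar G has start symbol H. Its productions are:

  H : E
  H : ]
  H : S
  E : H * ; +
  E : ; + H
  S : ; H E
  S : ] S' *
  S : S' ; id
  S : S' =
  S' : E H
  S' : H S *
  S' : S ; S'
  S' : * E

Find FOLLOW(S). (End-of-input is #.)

In H : S: S is at the end, add FOLLOW(H) = { #, *, ;, =, ] }.
In S' : H S *: add FIRST(*) = { * }.
In S' : S ; S': add FIRST(; S') = { ; }.
Union: FOLLOW(S) = { #, *, ;, =, ] }.

{ #, *, ;, =, ] }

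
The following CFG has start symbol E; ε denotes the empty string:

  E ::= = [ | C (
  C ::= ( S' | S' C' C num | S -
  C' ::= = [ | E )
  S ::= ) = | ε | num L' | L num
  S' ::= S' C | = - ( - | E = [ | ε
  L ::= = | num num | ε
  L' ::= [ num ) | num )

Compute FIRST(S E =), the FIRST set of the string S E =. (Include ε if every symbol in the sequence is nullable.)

{ (, ), -, =, num }

Add FIRST(S)\{ε} = { ), =, num }; S is nullable, continue.
Add FIRST(E) = { (, ), -, =, num }; E is not nullable, stop.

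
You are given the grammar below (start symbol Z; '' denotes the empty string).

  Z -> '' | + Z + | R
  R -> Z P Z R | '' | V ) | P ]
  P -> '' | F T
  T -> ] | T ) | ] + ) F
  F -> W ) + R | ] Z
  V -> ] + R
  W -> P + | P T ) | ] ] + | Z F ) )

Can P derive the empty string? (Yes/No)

Yes

P has an ''-production, so P ⇒ ''.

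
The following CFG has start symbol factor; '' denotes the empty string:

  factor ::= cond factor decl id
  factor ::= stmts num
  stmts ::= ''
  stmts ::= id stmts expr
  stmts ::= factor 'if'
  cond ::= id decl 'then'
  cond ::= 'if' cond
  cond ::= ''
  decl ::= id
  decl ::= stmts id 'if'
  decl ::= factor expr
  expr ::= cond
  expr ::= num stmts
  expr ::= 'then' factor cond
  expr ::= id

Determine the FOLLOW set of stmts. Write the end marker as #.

{ 'if', 'then', id, num }

In factor ::= stmts num: add FIRST(num) = { num }.
In stmts ::= id stmts expr: add FIRST(expr)\{''} = { 'if', 'then', id, num }.
  Since expr is nullable, also add FOLLOW(stmts) = { 'if', 'then', id, num }.
In decl ::= stmts id 'if': add FIRST(id 'if') = { id }.
In expr ::= num stmts: stmts is at the end, add FOLLOW(expr) = { 'if', 'then', id, num }.
Union: FOLLOW(stmts) = { 'if', 'then', id, num }.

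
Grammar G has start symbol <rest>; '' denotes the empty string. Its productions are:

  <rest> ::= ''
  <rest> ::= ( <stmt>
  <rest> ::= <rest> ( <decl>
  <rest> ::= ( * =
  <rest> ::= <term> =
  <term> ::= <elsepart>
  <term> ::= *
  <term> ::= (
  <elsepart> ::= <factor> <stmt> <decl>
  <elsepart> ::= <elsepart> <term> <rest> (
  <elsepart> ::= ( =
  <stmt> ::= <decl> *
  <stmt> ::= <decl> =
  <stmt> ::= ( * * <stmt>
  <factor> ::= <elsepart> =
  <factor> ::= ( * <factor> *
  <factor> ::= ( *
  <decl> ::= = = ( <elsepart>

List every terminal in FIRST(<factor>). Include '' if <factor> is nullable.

{ ( }

From <factor> ::= <elsepart> =: add FIRST(<elsepart>) = { ( }.
<factor> ::= ( * <factor> * contributes {(}.
<factor> ::= ( * contributes {(}.
Union: FIRST(<factor>) = { ( }.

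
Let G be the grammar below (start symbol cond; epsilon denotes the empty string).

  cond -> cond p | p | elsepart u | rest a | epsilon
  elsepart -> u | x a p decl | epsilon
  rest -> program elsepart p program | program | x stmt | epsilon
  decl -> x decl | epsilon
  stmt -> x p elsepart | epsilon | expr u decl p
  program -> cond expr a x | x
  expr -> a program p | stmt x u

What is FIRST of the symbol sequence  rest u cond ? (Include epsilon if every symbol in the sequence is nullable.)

Add FIRST(rest)\{epsilon} = { a, p, u, x }; rest is nullable, continue.
u is a terminal; add {u} and stop.

{ a, p, u, x }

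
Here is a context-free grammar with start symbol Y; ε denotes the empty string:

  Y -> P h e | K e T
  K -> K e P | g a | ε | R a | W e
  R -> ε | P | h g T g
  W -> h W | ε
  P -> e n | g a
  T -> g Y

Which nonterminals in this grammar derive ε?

{ K, R, W }

Directly nullable (have an ε-production): K, R, W.
No other nonterminal has a production whose RHS symbols are all nullable.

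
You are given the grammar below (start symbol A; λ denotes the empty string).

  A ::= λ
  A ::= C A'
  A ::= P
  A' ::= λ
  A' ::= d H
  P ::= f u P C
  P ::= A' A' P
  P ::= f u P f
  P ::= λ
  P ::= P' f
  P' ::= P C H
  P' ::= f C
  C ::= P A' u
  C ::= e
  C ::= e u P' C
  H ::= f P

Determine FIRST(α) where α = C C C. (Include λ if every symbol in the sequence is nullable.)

Add FIRST(C) = { d, e, f, u }; C is not nullable, stop.

{ d, e, f, u }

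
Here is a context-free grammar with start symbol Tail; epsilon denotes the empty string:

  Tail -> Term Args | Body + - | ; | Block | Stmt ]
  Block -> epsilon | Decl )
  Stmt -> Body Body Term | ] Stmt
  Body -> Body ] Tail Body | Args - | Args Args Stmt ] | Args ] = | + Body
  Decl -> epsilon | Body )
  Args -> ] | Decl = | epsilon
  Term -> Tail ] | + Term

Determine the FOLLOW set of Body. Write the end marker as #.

In Tail -> Body + -: add FIRST(+ -) = { + }.
In Stmt -> Body Body Term: add FIRST(Body Term) = { +, -, =, ] }.
In Stmt -> Body Body Term: add FIRST(Term) = { ), +, -, ;, =, ] }.
In Body -> Body ] Tail Body: add FIRST(] Tail Body) = { ] }.
In Body -> Body ] Tail Body: Body is at the end, add FOLLOW(Body) = { ), +, -, ;, =, ] }.
In Body -> + Body: Body is at the end, add FOLLOW(Body) = { ), +, -, ;, =, ] }.
In Decl -> Body ): add FIRST()) = { ) }.
Union: FOLLOW(Body) = { ), +, -, ;, =, ] }.

{ ), +, -, ;, =, ] }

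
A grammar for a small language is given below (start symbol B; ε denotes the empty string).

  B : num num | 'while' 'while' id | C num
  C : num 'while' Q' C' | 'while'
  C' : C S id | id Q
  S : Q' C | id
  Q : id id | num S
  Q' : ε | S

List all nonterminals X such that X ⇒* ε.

Directly nullable (have an ε-production): Q'.
No other nonterminal has a production whose RHS symbols are all nullable.

{ Q' }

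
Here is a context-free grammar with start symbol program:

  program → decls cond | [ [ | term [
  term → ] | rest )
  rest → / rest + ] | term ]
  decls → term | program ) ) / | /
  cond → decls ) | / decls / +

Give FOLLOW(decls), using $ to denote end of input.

In program → decls cond: add FIRST(cond) = { /, [, ] }.
In cond → decls ): add FIRST()) = { ) }.
In cond → / decls / +: add FIRST(/ +) = { / }.
Union: FOLLOW(decls) = { ), /, [, ] }.

{ ), /, [, ] }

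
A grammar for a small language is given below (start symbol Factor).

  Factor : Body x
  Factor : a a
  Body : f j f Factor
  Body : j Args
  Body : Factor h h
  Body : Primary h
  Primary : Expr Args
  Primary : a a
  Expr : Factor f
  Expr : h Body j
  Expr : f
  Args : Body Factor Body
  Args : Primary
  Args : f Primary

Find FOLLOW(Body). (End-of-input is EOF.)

{ a, f, h, j, x }

In Factor : Body x: add FIRST(x) = { x }.
In Expr : h Body j: add FIRST(j) = { j }.
In Args : Body Factor Body: add FIRST(Factor Body) = { a, f, h, j }.
In Args : Body Factor Body: Body is at the end, add FOLLOW(Args) = { a, f, h, j, x }.
Union: FOLLOW(Body) = { a, f, h, j, x }.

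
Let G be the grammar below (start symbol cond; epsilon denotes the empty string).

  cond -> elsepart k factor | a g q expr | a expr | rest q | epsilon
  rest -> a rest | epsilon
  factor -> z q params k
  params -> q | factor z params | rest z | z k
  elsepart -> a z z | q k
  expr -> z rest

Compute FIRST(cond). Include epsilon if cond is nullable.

{ a, q, epsilon }

From cond -> elsepart k factor: add FIRST(elsepart) = { a, q }.
cond -> a g q expr contributes {a}.
cond -> a expr contributes {a}.
From cond -> rest q: rest nullable, take FIRST(rest) ∪ {q} = { a, q }.
cond -> epsilon contributes epsilon.
Union: FIRST(cond) = { a, q, epsilon }.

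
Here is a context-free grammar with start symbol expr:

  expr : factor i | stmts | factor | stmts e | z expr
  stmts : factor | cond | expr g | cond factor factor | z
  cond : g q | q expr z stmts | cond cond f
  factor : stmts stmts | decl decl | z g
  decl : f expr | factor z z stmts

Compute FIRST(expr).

{ f, g, q, z }

From expr : factor i: add FIRST(factor) = { f, g, q, z }.
From expr : stmts: add FIRST(stmts) = { f, g, q, z }.
From expr : factor: add FIRST(factor) = { f, g, q, z }.
From expr : stmts e: add FIRST(stmts) = { f, g, q, z }.
expr : z expr contributes {z}.
Union: FIRST(expr) = { f, g, q, z }.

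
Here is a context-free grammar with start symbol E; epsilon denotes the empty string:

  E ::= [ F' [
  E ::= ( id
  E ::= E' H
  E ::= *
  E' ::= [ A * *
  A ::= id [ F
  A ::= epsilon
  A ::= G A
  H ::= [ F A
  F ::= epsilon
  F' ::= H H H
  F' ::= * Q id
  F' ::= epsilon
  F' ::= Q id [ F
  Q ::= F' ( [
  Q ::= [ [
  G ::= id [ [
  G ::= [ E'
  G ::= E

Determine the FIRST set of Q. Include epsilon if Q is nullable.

From Q ::= F' ( [: F' nullable, take FIRST(F') ∪ {(} = { (, *, [ }.
Q ::= [ [ contributes {[}.
Union: FIRST(Q) = { (, *, [ }.

{ (, *, [ }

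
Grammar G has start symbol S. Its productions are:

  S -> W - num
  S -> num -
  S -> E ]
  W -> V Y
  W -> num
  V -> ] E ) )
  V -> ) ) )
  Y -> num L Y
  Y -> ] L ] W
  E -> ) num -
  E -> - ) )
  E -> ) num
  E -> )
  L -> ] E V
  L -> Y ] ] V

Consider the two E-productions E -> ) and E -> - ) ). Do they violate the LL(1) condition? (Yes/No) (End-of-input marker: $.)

No

FIRST()) = { ) } and FIRST(- ) )) = { - }.
The FIRST sets are disjoint and neither alternative is nullable — no conflict.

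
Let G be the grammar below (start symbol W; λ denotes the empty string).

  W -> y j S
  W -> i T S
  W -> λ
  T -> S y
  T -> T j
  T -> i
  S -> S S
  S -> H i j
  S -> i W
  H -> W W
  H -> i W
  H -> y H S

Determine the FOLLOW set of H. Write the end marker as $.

In S -> H i j: add FIRST(i j) = { i }.
In H -> y H S: add FIRST(S) = { i, y }.
Union: FOLLOW(H) = { i, y }.

{ i, y }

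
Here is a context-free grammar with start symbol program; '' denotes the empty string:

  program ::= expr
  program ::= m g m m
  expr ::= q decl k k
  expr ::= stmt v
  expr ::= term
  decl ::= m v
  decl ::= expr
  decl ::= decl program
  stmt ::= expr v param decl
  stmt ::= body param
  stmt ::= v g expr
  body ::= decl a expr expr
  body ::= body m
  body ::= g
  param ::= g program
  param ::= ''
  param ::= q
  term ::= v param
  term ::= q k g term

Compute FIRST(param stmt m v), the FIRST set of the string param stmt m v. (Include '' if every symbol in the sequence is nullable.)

Add FIRST(param)\{''} = { g, q }; param is nullable, continue.
Add FIRST(stmt) = { g, m, q, v }; stmt is not nullable, stop.

{ g, m, q, v }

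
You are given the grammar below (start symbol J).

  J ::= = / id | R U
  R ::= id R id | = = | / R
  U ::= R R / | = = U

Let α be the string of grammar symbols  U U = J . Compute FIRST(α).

Add FIRST(U) = { /, =, id }; U is not nullable, stop.

{ /, =, id }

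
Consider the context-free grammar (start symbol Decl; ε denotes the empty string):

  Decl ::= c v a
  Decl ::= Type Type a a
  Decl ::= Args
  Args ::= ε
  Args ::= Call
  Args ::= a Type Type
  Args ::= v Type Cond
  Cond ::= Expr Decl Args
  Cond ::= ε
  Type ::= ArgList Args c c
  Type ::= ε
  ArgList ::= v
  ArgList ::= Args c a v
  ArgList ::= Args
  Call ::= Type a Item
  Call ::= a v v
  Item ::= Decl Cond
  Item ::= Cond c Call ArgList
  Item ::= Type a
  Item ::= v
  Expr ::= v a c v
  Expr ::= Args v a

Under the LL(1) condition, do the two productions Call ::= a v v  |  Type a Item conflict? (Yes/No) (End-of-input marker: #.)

Yes

FIRST(a v v) = { a } and FIRST(Type a Item) = { a, c, v }.
Both contain a, so the two alternatives are not disjoint — LL(1) conflict.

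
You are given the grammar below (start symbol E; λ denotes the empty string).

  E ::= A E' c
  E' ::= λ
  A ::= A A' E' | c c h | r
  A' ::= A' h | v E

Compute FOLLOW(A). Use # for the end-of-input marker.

In E ::= A E' c: add FIRST(E' c) = { c }.
In A ::= A A' E': add FIRST(A' E') = { v }.
Union: FOLLOW(A) = { c, v }.

{ c, v }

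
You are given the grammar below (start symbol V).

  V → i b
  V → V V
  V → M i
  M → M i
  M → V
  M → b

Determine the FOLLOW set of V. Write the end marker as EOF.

V is the start symbol, so EOF ∈ FOLLOW(V).
In V → V V: add FIRST(V) = { b, i }.
In V → V V: V is at the end, add FOLLOW(V) = { EOF, b, i }.
In M → V: V is at the end, add FOLLOW(M) = { i }.
Union: FOLLOW(V) = { EOF, b, i }.

{ EOF, b, i }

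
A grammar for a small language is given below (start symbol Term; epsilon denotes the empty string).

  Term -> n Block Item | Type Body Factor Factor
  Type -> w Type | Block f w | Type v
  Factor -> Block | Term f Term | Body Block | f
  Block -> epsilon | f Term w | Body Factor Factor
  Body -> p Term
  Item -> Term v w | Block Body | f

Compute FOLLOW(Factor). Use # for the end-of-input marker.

{ #, f, n, p, v, w }

In Term -> Type Body Factor Factor: add FIRST(Factor)\{epsilon} = { f, n, p, w }.
  Since Factor is nullable, also add FOLLOW(Term) = { #, f, n, p, v, w }.
In Term -> Type Body Factor Factor: Factor is at the end, add FOLLOW(Term) = { #, f, n, p, v, w }.
In Block -> Body Factor Factor: add FIRST(Factor)\{epsilon} = { f, n, p, w }.
  Since Factor is nullable, also add FOLLOW(Block) = { #, f, n, p, v, w }.
In Block -> Body Factor Factor: Factor is at the end, add FOLLOW(Block) = { #, f, n, p, v, w }.
Union: FOLLOW(Factor) = { #, f, n, p, v, w }.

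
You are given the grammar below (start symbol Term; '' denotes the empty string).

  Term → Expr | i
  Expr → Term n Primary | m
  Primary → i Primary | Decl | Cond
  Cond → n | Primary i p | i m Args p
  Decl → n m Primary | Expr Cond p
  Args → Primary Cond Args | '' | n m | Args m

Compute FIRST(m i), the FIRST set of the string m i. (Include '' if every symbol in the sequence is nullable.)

{ m }

m is a terminal; add {m} and stop.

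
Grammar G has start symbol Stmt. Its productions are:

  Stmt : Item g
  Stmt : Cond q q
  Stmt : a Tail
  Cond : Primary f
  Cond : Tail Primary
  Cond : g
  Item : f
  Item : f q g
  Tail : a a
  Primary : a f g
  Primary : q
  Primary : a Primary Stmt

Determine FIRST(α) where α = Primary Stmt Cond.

{ a, q }

Add FIRST(Primary) = { a, q }; Primary is not nullable, stop.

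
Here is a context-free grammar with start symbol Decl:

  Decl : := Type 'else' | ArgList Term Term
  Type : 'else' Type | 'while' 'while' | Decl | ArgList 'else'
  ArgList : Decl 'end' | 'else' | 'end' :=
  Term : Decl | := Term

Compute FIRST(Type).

{ 'else', 'end', 'while', := }

Type : 'else' Type contributes {'else'}.
Type : 'while' 'while' contributes {'while'}.
From Type : Decl: add FIRST(Decl) = { 'else', 'end', := }.
From Type : ArgList 'else': add FIRST(ArgList) = { 'else', 'end', := }.
Union: FIRST(Type) = { 'else', 'end', 'while', := }.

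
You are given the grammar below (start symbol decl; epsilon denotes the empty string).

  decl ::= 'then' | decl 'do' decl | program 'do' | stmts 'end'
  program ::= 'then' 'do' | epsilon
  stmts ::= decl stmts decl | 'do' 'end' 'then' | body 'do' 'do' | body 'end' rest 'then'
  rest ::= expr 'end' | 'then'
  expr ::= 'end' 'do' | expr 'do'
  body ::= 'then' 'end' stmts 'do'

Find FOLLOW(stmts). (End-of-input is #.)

{ 'do', 'end', 'then' }

In decl ::= stmts 'end': add FIRST('end') = { 'end' }.
In stmts ::= decl stmts decl: add FIRST(decl) = { 'do', 'then' }.
In body ::= 'then' 'end' stmts 'do': add FIRST('do') = { 'do' }.
Union: FOLLOW(stmts) = { 'do', 'end', 'then' }.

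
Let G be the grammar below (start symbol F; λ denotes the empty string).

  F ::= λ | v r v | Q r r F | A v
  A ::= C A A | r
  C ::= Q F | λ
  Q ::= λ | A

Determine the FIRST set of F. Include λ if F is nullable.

{ r, v, λ }

F ::= λ contributes λ.
F ::= v r v contributes {v}.
From F ::= Q r r F: Q nullable, take FIRST(Q) ∪ {r} = { r, v }.
From F ::= A v: add FIRST(A) = { r, v }.
Union: FIRST(F) = { r, v, λ }.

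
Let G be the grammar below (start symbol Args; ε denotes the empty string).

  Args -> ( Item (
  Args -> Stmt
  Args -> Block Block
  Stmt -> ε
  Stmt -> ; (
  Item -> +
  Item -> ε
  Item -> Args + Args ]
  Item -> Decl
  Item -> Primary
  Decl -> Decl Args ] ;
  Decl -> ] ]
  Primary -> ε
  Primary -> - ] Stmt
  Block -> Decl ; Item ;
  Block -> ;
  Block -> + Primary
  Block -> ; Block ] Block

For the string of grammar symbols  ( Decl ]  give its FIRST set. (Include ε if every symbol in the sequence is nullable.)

( is a terminal; add {(} and stop.

{ ( }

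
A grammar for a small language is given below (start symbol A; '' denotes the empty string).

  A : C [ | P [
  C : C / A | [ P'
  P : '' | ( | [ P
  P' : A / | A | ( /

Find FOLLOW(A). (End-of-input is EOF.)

A is the start symbol, so EOF ∈ FOLLOW(A).
In C : C / A: A is at the end, add FOLLOW(C) = { /, [ }.
In P' : A /: add FIRST(/) = { / }.
In P' : A: A is at the end, add FOLLOW(P') = { /, [ }.
Union: FOLLOW(A) = { EOF, /, [ }.

{ EOF, /, [ }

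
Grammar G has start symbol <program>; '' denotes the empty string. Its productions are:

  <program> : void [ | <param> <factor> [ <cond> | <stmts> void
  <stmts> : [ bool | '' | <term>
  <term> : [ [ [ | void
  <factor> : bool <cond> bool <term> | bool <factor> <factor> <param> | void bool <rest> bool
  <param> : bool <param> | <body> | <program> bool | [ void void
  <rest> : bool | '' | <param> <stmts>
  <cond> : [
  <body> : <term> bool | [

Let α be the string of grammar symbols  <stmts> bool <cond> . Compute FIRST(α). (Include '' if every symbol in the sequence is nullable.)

Add FIRST(<stmts>)\{''} = { [, void }; <stmts> is nullable, continue.
bool is a terminal; add {bool} and stop.

{ [, bool, void }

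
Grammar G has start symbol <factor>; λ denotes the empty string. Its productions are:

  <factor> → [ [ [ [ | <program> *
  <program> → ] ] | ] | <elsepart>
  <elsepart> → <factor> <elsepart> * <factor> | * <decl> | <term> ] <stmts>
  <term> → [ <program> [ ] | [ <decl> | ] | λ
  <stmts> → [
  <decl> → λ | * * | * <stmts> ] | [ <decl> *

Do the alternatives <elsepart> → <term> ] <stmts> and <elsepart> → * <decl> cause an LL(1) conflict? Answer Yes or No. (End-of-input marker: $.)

FIRST(<term> ] <stmts>) = { [, ] } and FIRST(* <decl>) = { * }.
The FIRST sets are disjoint and neither alternative is nullable — no conflict.

No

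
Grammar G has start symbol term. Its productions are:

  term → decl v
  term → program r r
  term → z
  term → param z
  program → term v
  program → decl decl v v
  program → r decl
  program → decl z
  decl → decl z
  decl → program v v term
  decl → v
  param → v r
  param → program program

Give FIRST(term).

From term → decl v: add FIRST(decl) = { r, v, z }.
From term → program r r: add FIRST(program) = { r, v, z }.
term → z contributes {z}.
From term → param z: add FIRST(param) = { r, v, z }.
Union: FIRST(term) = { r, v, z }.

{ r, v, z }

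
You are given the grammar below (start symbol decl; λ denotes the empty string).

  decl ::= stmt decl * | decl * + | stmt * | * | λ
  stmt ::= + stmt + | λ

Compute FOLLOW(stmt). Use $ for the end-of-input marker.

{ *, + }

In decl ::= stmt decl *: add FIRST(decl *) = { *, + }.
In decl ::= stmt *: add FIRST(*) = { * }.
In stmt ::= + stmt +: add FIRST(+) = { + }.
Union: FOLLOW(stmt) = { *, + }.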